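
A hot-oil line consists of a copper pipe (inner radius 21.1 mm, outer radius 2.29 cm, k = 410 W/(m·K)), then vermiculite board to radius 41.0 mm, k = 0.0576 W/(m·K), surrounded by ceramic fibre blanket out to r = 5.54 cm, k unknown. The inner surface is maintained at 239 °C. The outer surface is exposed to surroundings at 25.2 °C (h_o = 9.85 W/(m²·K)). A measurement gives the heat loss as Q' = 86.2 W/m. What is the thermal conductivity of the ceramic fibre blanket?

ΣR = ΔT/Q' = |239 − 25.2|/86.2 = 2.480 m·K/W
Known resistances:
  R'_copper = ln(0.0229/0.0211)/(2πk) = 0.08186/(2π·410) = 3.178×10^-5 m·K/W
  R'_vermiculite board = ln(0.0410/0.0229)/(2πk) = 0.5824/(2π·0.0576) = 1.609 m·K/W
  R'_conv,out = 1/(2πr h) = 1/(2π·0.0554·9.85) = 0.2917 m·K/W
R_ceramic fibre blanket = ΣR − ΣR_known = 2.480 − 1.901 = 0.5790 m·K/W
ln(r₂/r₁)/(2πk) = 0.5790 ⇒ k = 0.3010/(2π·0.5790) = 0.0827 W/m·K

k = 0.0827 W/m·K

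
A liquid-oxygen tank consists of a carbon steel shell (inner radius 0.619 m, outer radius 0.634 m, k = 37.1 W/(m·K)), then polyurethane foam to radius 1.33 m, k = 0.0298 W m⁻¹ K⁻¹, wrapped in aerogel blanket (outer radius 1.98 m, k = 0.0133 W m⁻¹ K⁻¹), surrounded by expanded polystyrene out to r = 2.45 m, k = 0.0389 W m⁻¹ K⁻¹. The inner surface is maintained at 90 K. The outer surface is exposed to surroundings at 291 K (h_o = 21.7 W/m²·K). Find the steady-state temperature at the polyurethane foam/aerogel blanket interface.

Treat each layer as a resistance in series:
  R_carbon steel = (1/0.619 − 1/0.634)/(4πk) = 0.03822/(4π·37.1) = 8.198×10^-5 K/W
  R_polyurethane foam = (1/0.634 − 1/1.33)/(4πk) = 0.8254/(4π·0.0298) = 2.204 K/W
  R_aerogel blanket = (1/1.33 − 1/1.98)/(4πk) = 0.2468/(4π·0.0133) = 1.477 K/W
  R_expanded polystyrene = (1/1.98 − 1/2.45)/(4πk) = 0.09689/(4π·0.0389) = 0.1982 K/W
  R_conv,out = 1/(4πr²h) = 1/(4π·2.45²·21.7) = 6.109×10^-4 K/W
ΣR = 8.198×10^-5 + 2.204 + 1.477 + 0.1982 + 6.109×10^-4 = 3.880 K/W
Q = ΔT/ΣR = (90 K − 291 K)/3.880 = -51.80 W
From the inner boundary to the polyurethane foam/aerogel blanket interface, ΣR_partial = 2.204 K/W.
T_interface = T_in − Q·ΣR_partial = 90 K − (-51.80)(2.204) = 204.2 K

T = 204.2 K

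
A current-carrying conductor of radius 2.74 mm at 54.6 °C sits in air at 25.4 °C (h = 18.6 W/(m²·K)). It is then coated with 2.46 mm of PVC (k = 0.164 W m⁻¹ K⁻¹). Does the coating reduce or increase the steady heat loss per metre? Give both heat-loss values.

increases: 9.35 → 12.9 W/m

Critical radius for a cylinder: r_cr = k/h = 0.00882 m = 0.882 cm.
Outer radius after coating: r₂ = 0.00274 + 0.00246 = 0.00520 m.
Since r₁ < r_cr and r₂ ≤ r_cr, the coating moves toward the maximum at r_cr — heat loss rises.
Bare: R = 1/(2πr₁h) = 3.123 m·K/W; Q = 29.2/3.123 = 9.35 W/m.
Coated: R = R_cond + R_conv = 2.267 m·K/W; Q = 29.2/2.267 = 12.9 W/m.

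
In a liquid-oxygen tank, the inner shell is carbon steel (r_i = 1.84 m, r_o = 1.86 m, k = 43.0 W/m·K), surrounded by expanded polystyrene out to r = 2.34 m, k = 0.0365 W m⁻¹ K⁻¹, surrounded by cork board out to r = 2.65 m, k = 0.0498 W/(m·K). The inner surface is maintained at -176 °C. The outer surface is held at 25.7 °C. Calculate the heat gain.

Q = 630 W

Resistance network (inner→outer):
  R_carbon steel = (1/1.84 − 1/1.86)/(4πk) = 0.005844/(4π·43.0) = 1.081×10^-5 K/W
  R_expanded polystyrene = (1/1.86 − 1/2.34)/(4πk) = 0.1103/(4π·0.0365) = 0.2404 K/W
  R_cork board = (1/2.34 − 1/2.65)/(4πk) = 0.04999/(4π·0.0498) = 0.07988 K/W
ΣR = 1.081×10^-5 + 0.2404 + 0.07988 = 0.3203 K/W
Q = ΔT/ΣR = (-176 °C − 25.7 °C)/0.3203 = -630 W
(Negative Q ⇒ heat flows inward; heat gain = 630 W.)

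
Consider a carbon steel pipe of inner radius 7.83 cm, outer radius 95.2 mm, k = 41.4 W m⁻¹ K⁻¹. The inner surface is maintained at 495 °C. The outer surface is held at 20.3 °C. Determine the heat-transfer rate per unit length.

Q' = 2πk·ΔT/ln(r₂/r₁) = 2π × 41.4 × 474.7 / ln(0.0952/0.0783) = 6.32×10^5 W/m

Q' = 632 kW/m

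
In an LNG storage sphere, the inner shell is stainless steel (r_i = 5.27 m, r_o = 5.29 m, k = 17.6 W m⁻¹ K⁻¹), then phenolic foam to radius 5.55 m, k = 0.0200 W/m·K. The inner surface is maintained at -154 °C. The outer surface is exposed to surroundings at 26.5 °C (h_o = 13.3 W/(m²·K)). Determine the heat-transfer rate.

Treat each layer as a resistance in series:
  R_stainless steel = (1/5.27 − 1/5.29)/(4πk) = 7.174×10^-4/(4π·17.6) = 3.244×10^-6 K/W
  R_phenolic foam = (1/5.29 − 1/5.55)/(4πk) = 0.008856/(4π·0.0200) = 0.03524 K/W
  R_conv,out = 1/(4πr²h) = 1/(4π·5.55²·13.3) = 1.942×10^-4 K/W
ΣR = 3.244×10^-6 + 0.03524 + 1.942×10^-4 = 0.03544 K/W
Q = ΔT/ΣR = (-154 °C − 26.5 °C)/0.03544 = -5090 W
(Negative Q ⇒ heat flows inward; heat gain = 5090 W.)

Q = 5.09 kW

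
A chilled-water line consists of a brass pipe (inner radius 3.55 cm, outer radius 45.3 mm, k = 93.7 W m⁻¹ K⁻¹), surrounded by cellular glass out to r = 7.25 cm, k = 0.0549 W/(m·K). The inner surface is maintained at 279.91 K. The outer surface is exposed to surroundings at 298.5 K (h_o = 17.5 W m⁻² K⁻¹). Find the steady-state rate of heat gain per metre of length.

Q' = 12.5 W/m

Series thermal resistances, inner to outer:
  R'_brass = ln(0.0453/0.0355)/(2πk) = 0.2438/(2π·93.7) = 4.141×10^-4 m·K/W
  R'_cellular glass = ln(0.0725/0.0453)/(2πk) = 0.4703/(2π·0.0549) = 1.363 m·K/W
  R'_conv,out = 1/(2πr h) = 1/(2π·0.0725·17.5) = 0.1254 m·K/W
ΣR = 4.141×10^-4 + 1.363 + 0.1254 = 1.489 m·K/W
Q' = ΔT/ΣR = (279.91 K − 298.5 K)/1.489 = -12.5 W/m
(Negative Q' ⇒ heat flows inward; heat gain = 12.5 W/m.)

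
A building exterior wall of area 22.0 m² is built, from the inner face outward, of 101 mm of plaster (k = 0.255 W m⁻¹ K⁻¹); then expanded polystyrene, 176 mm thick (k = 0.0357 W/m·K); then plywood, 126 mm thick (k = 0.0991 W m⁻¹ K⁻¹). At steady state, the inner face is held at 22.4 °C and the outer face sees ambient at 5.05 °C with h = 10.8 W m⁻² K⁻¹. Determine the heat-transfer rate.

Series thermal resistances, inner to outer:
  R_plaster = L/(kA) = 0.101/(0.255·22.0) = 0.01800 K/W
  R_expanded polystyrene = L/(kA) = 0.176/(0.0357·22.0) = 0.2241 K/W
  R_plywood = L/(kA) = 0.126/(0.0991·22.0) = 0.05779 K/W
  R_conv,out = 1/(hA) = 1/(10.8·22.0) = 0.004209 K/W
ΣR = 0.01800 + 0.2241 + 0.05779 + 0.004209 = 0.3041 K/W
Q = ΔT/ΣR = (22.4 °C − 5.05 °C)/0.3041 = 57.1 W

Q = 57.1 W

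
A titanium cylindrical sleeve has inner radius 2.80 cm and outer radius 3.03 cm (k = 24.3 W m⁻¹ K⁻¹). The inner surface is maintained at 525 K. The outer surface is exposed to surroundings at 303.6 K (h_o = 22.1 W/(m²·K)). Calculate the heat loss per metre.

Q' = 929 W/m

Resistance network (inner→outer):
  R'_titanium = ln(0.0303/0.0280)/(2πk) = 0.07894/(2π·24.3) = 5.170×10^-4 m·K/W
  R'_conv,out = 1/(2πr h) = 1/(2π·0.0303·22.1) = 0.2377 m·K/W
ΣR = 5.170×10^-4 + 0.2377 = 0.2382 m·K/W
Q' = ΔT/ΣR = (525 K − 303.6 K)/0.2382 = 929 W/m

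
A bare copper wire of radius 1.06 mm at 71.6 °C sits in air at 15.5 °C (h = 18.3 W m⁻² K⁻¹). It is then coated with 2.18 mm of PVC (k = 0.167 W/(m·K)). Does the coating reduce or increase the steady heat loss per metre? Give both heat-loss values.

increases: 6.84 → 15.0 W/m

Critical radius for a cylinder: r_cr = k/h = 0.00913 m = 0.913 cm.
Outer radius after coating: r₂ = 0.00106 + 0.00218 = 0.00324 m.
Since r₁ < r_cr and r₂ ≤ r_cr, the coating moves toward the maximum at r_cr — heat loss rises.
Bare: R = 1/(2πr₁h) = 8.205 m·K/W; Q = 56.1/8.205 = 6.84 W/m.
Coated: R = R_cond + R_conv = 3.749 m·K/W; Q = 56.1/3.749 = 15.0 W/m.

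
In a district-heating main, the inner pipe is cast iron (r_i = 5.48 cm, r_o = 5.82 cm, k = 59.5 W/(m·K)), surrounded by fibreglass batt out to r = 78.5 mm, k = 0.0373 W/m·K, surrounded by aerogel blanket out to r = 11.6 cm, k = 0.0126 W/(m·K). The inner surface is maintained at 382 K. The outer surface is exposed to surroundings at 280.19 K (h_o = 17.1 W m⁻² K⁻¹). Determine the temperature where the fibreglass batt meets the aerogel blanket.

T = 361.3 K

Series thermal resistances, inner to outer:
  R'_cast iron = ln(0.0582/0.0548)/(2πk) = 0.06020/(2π·59.5) = 1.610×10^-4 m·K/W
  R'_fibreglass batt = ln(0.0785/0.0582)/(2πk) = 0.2992/(2π·0.0373) = 1.277 m·K/W
  R'_aerogel blanket = ln(0.116/0.0785)/(2πk) = 0.3905/(2π·0.0126) = 4.932 m·K/W
  R'_conv,out = 1/(2πr h) = 1/(2π·0.116·17.1) = 0.08024 m·K/W
ΣR = 1.610×10^-4 + 1.277 + 4.932 + 0.08024 = 6.289 m·K/W
Q' = ΔT/ΣR = (382 K − 280.19 K)/6.289 = 16.19 W/m
From the inner boundary to the fibreglass batt/aerogel blanket interface, ΣR_partial = 1.277 m·K/W.
T_interface = T_in − Q'·ΣR_partial = 382 K − (16.19)(1.277) = 361.3 K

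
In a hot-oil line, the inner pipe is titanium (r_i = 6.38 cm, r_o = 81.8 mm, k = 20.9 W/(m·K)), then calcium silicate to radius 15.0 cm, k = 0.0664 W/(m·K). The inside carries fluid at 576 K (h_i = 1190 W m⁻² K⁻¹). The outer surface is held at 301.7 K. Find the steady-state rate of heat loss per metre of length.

Series thermal resistances, inner to outer:
  R'_conv,in = 1/(2πr h) = 1/(2π·0.0638·1190) = 0.002096 m·K/W
  R'_titanium = ln(0.0818/0.0638)/(2πk) = 0.2485/(2π·20.9) = 0.001893 m·K/W
  R'_calcium silicate = ln(0.150/0.0818)/(2πk) = 0.6064/(2π·0.0664) = 1.453 m·K/W
ΣR = 0.002096 + 0.001893 + 1.453 = 1.457 m·K/W
Q' = ΔT/ΣR = (576 K − 301.7 K)/1.457 = 188 W/m

Q' = 188 W/m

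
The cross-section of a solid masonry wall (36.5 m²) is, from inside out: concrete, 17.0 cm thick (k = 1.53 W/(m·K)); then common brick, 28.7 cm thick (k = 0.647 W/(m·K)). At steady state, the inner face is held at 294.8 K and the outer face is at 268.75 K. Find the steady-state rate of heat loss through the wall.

Series thermal resistances, inner to outer:
  R_concrete = L/(kA) = 0.170/(1.53·36.5) = 0.003044 K/W
  R_common brick = L/(kA) = 0.287/(0.647·36.5) = 0.01215 K/W
ΣR = 0.003044 + 0.01215 = 0.01519 K/W
Q = ΔT/ΣR = (294.8 K − 268.75 K)/0.01519 = 1710 W

Q = 1710 W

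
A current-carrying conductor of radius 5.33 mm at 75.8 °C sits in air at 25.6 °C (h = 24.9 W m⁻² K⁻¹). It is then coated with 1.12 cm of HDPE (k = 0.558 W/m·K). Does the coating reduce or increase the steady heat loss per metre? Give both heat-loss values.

increases: 41.9 → 70.8 W/m

Critical radius for a cylinder: r_cr = k/h = 0.0224 m = 2.24 cm.
Outer radius after coating: r₂ = 0.00533 + 0.0112 = 0.01653 m.
Since r₁ < r_cr and r₂ ≤ r_cr, the coating moves toward the maximum at r_cr — heat loss rises.
Bare: R = 1/(2πr₁h) = 1.199 m·K/W; Q = 50.2/1.199 = 41.9 W/m.
Coated: R = R_cond + R_conv = 0.7095 m·K/W; Q = 50.2/0.7095 = 70.8 W/m.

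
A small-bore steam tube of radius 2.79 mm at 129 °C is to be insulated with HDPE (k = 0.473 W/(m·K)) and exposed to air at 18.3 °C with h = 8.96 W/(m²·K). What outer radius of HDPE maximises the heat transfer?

For a cylinder, r_cr = k_ins/h = 0.473/8.96 = 0.0528 m = 5.28 cm

r_cr = 5.28 cm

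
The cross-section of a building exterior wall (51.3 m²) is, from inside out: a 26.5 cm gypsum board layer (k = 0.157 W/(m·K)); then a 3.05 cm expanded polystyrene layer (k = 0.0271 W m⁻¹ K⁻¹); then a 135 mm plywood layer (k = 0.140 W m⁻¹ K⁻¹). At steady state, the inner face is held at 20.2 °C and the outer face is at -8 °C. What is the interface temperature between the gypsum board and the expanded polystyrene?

Resistance network (inner→outer):
  R_gypsum board = L/(kA) = 0.265/(0.157·51.3) = 0.03290 K/W
  R_expanded polystyrene = L/(kA) = 0.0305/(0.0271·51.3) = 0.02194 K/W
  R_plywood = L/(kA) = 0.135/(0.140·51.3) = 0.01880 K/W
ΣR = 0.03290 + 0.02194 + 0.01880 = 0.07364 K/W
Q = ΔT/ΣR = (20.2 °C − -8 °C)/0.07364 = 382.9 W
From the inner boundary to the gypsum board/expanded polystyrene interface, ΣR_partial = 0.03290 K/W.
T_interface = T_in − Q·ΣR_partial = 20.2 °C − (382.9)(0.03290) = 7.60 °C

T = 7.60 °C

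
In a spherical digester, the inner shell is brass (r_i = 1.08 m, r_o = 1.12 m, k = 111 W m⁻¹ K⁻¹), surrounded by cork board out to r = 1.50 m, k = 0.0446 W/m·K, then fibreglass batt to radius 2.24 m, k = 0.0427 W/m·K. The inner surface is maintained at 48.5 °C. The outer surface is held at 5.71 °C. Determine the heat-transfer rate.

Series thermal resistances, inner to outer:
  R_brass = (1/1.08 − 1/1.12)/(4πk) = 0.03307/(4π·111) = 2.371×10^-5 K/W
  R_cork board = (1/1.12 − 1/1.50)/(4πk) = 0.2262/(4π·0.0446) = 0.4036 K/W
  R_fibreglass batt = (1/1.50 − 1/2.24)/(4πk) = 0.2202/(4π·0.0427) = 0.4104 K/W
ΣR = 2.371×10^-5 + 0.4036 + 0.4104 = 0.8140 K/W
Q = ΔT/ΣR = (48.5 °C − 5.71 °C)/0.8140 = 52.6 W

Q = 52.6 W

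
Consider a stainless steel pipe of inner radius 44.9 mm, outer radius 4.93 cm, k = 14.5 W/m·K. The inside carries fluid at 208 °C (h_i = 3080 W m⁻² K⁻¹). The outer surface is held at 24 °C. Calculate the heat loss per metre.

Treat each layer as a resistance in series:
  R'_conv,in = 1/(2πr h) = 1/(2π·0.0449·3080) = 0.001151 m·K/W
  R'_stainless steel = ln(0.0493/0.0449)/(2πk) = 0.09349/(2π·14.5) = 0.001026 m·K/W
ΣR = 0.001151 + 0.001026 = 0.002177 m·K/W
Q' = ΔT/ΣR = (208 °C − 24 °C)/0.002177 = 84500 W/m

Q' = 84.5 kW/m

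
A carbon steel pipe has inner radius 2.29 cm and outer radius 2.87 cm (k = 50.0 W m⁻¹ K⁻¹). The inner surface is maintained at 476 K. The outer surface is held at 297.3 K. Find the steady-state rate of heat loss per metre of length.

Q' = 2.49×10^5 W/m

Q' = 2πk·ΔT/ln(r₂/r₁) = 2π × 50.0 × 178.7 / ln(0.0287/0.0229) = 2.49×10^5 W/m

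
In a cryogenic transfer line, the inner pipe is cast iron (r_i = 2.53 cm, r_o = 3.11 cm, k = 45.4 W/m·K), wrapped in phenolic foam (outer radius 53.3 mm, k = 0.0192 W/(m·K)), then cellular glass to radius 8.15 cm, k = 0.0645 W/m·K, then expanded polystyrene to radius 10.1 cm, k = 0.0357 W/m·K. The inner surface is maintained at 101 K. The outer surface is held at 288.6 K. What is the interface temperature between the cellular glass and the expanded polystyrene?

Series thermal resistances, inner to outer:
  R'_cast iron = ln(0.0311/0.0253)/(2πk) = 0.2064/(2π·45.4) = 7.236×10^-4 m·K/W
  R'_phenolic foam = ln(0.0533/0.0311)/(2πk) = 0.5387/(2π·0.0192) = 4.466 m·K/W
  R'_cellular glass = ln(0.0815/0.0533)/(2πk) = 0.4247/(2π·0.0645) = 1.048 m·K/W
  R'_expanded polystyrene = ln(0.101/0.0815)/(2πk) = 0.2145/(2π·0.0357) = 0.9563 m·K/W
ΣR = 7.236×10^-4 + 4.466 + 1.048 + 0.9563 = 6.471 m·K/W
Q' = ΔT/ΣR = (101 K − 288.6 K)/6.471 = -28.99 W/m
From the inner boundary to the cellular glass/expanded polystyrene interface, ΣR_partial = 5.515 m·K/W.
T_interface = T_in − Q'·ΣR_partial = 101 K − (-28.99)(5.515) = 260.9 K

T = 260.9 K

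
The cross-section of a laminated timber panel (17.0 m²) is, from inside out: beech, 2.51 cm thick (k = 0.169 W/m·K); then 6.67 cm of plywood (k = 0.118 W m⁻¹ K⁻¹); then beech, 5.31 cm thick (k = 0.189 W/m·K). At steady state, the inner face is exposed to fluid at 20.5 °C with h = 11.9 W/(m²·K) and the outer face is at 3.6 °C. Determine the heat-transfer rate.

Resistance network (inner→outer):
  R_conv,in = 1/(hA) = 1/(11.9·17.0) = 0.004943 K/W
  R_beech = L/(kA) = 0.0251/(0.169·17.0) = 0.008737 K/W
  R_plywood = L/(kA) = 0.0667/(0.118·17.0) = 0.03325 K/W
  R_beech = L/(kA) = 0.0531/(0.189·17.0) = 0.01653 K/W
ΣR = 0.004943 + 0.008737 + 0.03325 + 0.01653 = 0.06346 K/W
Q = ΔT/ΣR = (20.5 °C − 3.6 °C)/0.06346 = 266 W

Q = 266 W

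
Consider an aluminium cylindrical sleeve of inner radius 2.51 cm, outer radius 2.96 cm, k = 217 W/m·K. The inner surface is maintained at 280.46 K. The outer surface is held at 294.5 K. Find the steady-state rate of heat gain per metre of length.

Q' = 116 kW/m

Q' = 2πk·ΔT/ln(r₂/r₁) = 2π × 217 × 14.04 / ln(0.0296/0.0251) = 1.16×10^5 W/m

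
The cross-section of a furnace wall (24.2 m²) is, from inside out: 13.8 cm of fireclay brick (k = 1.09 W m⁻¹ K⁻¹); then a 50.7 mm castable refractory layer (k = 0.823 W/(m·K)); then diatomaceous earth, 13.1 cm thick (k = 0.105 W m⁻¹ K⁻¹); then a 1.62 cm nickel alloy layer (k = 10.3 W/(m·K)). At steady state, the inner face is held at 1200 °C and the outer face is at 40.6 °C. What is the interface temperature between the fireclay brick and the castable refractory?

Resistance network (inner→outer):
  R_fireclay brick = L/(kA) = 0.138/(1.09·24.2) = 0.005232 K/W
  R_castable refractory = L/(kA) = 0.0507/(0.823·24.2) = 0.002546 K/W
  R_diatomaceous earth = L/(kA) = 0.131/(0.105·24.2) = 0.05155 K/W
  R_nickel alloy = L/(kA) = 0.0162/(10.3·24.2) = 6.499×10^-5 K/W
ΣR = 0.005232 + 0.002546 + 0.05155 + 6.499×10^-5 = 0.05939 K/W
Q = ΔT/ΣR = (1200 °C − 40.6 °C)/0.05939 = 19520 W
From the inner boundary to the fireclay brick/castable refractory interface, ΣR_partial = 0.005232 K/W.
T_interface = T_in − Q·ΣR_partial = 1200 °C − (19520)(0.005232) = 1098 °C

T = 1098 °C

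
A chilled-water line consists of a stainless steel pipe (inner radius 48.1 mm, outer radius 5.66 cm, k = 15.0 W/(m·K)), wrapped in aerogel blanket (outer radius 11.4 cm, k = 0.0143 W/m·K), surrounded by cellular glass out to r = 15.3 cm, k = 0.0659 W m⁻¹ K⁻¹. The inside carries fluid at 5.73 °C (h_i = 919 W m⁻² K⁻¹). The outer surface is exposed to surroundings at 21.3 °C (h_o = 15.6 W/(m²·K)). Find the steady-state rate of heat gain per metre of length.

Series thermal resistances, inner to outer:
  R'_conv,in = 1/(2πr h) = 1/(2π·0.0481·919) = 0.003600 m·K/W
  R'_stainless steel = ln(0.0566/0.0481)/(2πk) = 0.1627/(2π·15.0) = 0.001727 m·K/W
  R'_aerogel blanket = ln(0.114/0.0566)/(2πk) = 0.7002/(2π·0.0143) = 7.793 m·K/W
  R'_cellular glass = ln(0.153/0.114)/(2πk) = 0.2942/(2π·0.0659) = 0.7106 m·K/W
  R'_conv,out = 1/(2πr h) = 1/(2π·0.153·15.6) = 0.06668 m·K/W
ΣR = 0.003600 + 0.001727 + 7.793 + 0.7106 + 0.06668 = 8.576 m·K/W
Q' = ΔT/ΣR = (5.73 °C − 21.3 °C)/8.576 = -1.82 W/m
(Negative Q' ⇒ heat flows inward; heat gain = 1.82 W/m.)

Q' = 1.82 W/m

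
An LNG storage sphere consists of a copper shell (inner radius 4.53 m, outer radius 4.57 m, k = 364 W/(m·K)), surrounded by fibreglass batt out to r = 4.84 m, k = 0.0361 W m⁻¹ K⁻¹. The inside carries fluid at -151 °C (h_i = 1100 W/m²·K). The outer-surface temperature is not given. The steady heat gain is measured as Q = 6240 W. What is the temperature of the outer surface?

T_out = 16.9 °C

Sum the resistances:
  R_conv,in = 1/(4πr²h) = 1/(4π·4.53²·1100) = 3.525×10^-6 K/W
  R_copper = (1/4.53 − 1/4.57)/(4πk) = 0.001932/(4π·364) = 4.224×10^-7 K/W
  R_fibreglass batt = (1/4.57 − 1/4.84)/(4πk) = 0.01221/(4π·0.0361) = 0.02691 K/W
ΣR = 0.02691 K/W
ΔT = Q·ΣR = 6240 × 0.02691 = 167.9 K
Heat flows inward, so T_out = T_in + ΔT = -151 + 167.9 = 16.9 °C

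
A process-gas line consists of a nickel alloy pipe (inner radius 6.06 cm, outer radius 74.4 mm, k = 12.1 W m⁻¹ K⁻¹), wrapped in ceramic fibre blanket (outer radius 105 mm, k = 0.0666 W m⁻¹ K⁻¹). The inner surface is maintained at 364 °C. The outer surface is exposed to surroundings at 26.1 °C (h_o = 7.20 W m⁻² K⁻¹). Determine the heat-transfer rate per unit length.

Treat each layer as a resistance in series:
  R'_nickel alloy = ln(0.0744/0.0606)/(2πk) = 0.2052/(2π·12.1) = 0.002699 m·K/W
  R'_ceramic fibre blanket = ln(0.105/0.0744)/(2πk) = 0.3445/(2π·0.0666) = 0.8233 m·K/W
  R'_conv,out = 1/(2πr h) = 1/(2π·0.105·7.20) = 0.2105 m·K/W
ΣR = 0.002699 + 0.8233 + 0.2105 = 1.036 m·K/W
Q' = ΔT/ΣR = (364 °C − 26.1 °C)/1.036 = 326 W/m

Q' = 326 W/m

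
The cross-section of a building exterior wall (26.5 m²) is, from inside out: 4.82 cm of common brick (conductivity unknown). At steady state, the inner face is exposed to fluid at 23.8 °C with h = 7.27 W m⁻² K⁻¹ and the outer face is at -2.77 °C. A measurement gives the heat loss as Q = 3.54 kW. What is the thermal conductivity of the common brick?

k = 0.786 W/m·K

ΣR = ΔT/Q = |23.8 − -2.77|/3540 = 0.007506 K/W
Known resistances:
  R_conv,in = 1/(hA) = 1/(7.27·26.5) = 0.005191 K/W
R_common brick = ΣR − ΣR_known = 0.007506 − 0.005191 = 0.002315 K/W
L/(kA) = 0.002315 ⇒ k = 0.0482/(0.002315·26.5) = 0.786 W/m·K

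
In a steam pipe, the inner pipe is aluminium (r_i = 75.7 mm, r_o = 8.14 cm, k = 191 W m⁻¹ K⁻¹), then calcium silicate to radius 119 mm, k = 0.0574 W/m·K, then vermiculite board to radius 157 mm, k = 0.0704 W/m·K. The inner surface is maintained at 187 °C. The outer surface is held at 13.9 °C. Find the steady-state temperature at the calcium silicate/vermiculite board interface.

T = 78.5 °C

Treat each layer as a resistance in series:
  R'_aluminium = ln(0.0814/0.0757)/(2πk) = 0.07260/(2π·191) = 6.049×10^-5 m·K/W
  R'_calcium silicate = ln(0.119/0.0814)/(2πk) = 0.3797/(2π·0.0574) = 1.053 m·K/W
  R'_vermiculite board = ln(0.157/0.119)/(2πk) = 0.2771/(2π·0.0704) = 0.6265 m·K/W
ΣR = 6.049×10^-5 + 1.053 + 0.6265 = 1.680 m·K/W
Q' = ΔT/ΣR = (187 °C − 13.9 °C)/1.680 = 103.0 W/m
From the inner boundary to the calcium silicate/vermiculite board interface, ΣR_partial = 1.053 m·K/W.
T_interface = T_in − Q'·ΣR_partial = 187 °C − (103.0)(1.053) = 78.5 °C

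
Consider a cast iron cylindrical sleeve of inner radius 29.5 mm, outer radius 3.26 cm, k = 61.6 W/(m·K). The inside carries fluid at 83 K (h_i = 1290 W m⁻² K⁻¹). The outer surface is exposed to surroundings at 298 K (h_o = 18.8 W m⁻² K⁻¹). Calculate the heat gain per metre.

Q' = 814 W/m

Resistance network (inner→outer):
  R'_conv,in = 1/(2πr h) = 1/(2π·0.0295·1290) = 0.004182 m·K/W
  R'_cast iron = ln(0.0326/0.0295)/(2πk) = 0.09992/(2π·61.6) = 2.582×10^-4 m·K/W
  R'_conv,out = 1/(2πr h) = 1/(2π·0.0326·18.8) = 0.2597 m·K/W
ΣR = 0.004182 + 2.582×10^-4 + 0.2597 = 0.2641 m·K/W
Q' = ΔT/ΣR = (83 K − 298 K)/0.2641 = -814 W/m
(Negative Q' ⇒ heat flows inward; heat gain = 814 W/m.)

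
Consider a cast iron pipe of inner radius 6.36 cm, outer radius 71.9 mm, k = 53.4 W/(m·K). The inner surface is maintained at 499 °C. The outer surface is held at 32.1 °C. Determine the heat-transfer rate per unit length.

Q' = 2πk·ΔT/ln(r₂/r₁) = 2π × 53.4 × 466.9 / ln(0.0719/0.0636) = 1.28×10^6 W/m

Q' = 1280 kW/m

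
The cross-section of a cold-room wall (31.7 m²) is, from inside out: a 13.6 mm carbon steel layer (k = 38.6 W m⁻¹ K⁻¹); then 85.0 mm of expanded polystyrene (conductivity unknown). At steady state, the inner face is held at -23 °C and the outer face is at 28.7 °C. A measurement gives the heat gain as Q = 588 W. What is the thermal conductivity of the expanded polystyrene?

ΣR = ΔT/Q = |-23 − 28.7|/588 = 0.08793 K/W
Known resistances:
  R_carbon steel = L/(kA) = 0.0136/(38.6·31.7) = 1.111×10^-5 K/W
R_expanded polystyrene = ΣR − ΣR_known = 0.08793 − 1.111×10^-5 = 0.08792 K/W
L/(kA) = 0.08792 ⇒ k = 0.0850/(0.08792·31.7) = 0.0305 W/m·K

k = 0.0305 W/m·K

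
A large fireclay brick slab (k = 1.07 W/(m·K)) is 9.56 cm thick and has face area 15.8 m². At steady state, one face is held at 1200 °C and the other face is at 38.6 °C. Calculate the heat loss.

Q = kA·ΔT/L = 1.07 × 15.8 × |1200 °C − 38.6 °C| / 0.0956 = 2.05×10^5 W

Q = 205 kW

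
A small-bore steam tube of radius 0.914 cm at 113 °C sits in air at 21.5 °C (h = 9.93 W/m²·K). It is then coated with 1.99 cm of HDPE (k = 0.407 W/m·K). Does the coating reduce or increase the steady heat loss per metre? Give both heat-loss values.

increases: 52.2 → 91.1 W/m

Critical radius for a cylinder: r_cr = k/h = 0.0410 m = 4.10 cm.
Outer radius after coating: r₂ = 0.00914 + 0.0199 = 0.02904 m.
Since r₁ < r_cr and r₂ ≤ r_cr, the coating moves toward the maximum at r_cr — heat loss rises.
Bare: R = 1/(2πr₁h) = 1.754 m·K/W; Q = 91.5/1.754 = 52.2 W/m.
Coated: R = R_cond + R_conv = 1.004 m·K/W; Q = 91.5/1.004 = 91.1 W/m.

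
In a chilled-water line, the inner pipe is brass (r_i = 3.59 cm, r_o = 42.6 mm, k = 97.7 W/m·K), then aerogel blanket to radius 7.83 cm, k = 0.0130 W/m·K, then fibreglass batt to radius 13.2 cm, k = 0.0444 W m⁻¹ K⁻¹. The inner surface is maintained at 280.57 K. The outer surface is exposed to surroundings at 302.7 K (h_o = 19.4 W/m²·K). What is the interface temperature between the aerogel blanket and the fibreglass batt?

Resistance network (inner→outer):
  R'_brass = ln(0.0426/0.0359)/(2πk) = 0.1711/(2π·97.7) = 2.788×10^-4 m·K/W
  R'_aerogel blanket = ln(0.0783/0.0426)/(2πk) = 0.6087/(2π·0.0130) = 7.452 m·K/W
  R'_fibreglass batt = ln(0.132/0.0783)/(2πk) = 0.5223/(2π·0.0444) = 1.872 m·K/W
  R'_conv,out = 1/(2πr h) = 1/(2π·0.132·19.4) = 0.06215 m·K/W
ΣR = 2.788×10^-4 + 7.452 + 1.872 + 0.06215 = 9.386 m·K/W
Q' = ΔT/ΣR = (280.57 K − 302.7 K)/9.386 = -2.358 W/m
From the inner boundary to the aerogel blanket/fibreglass batt interface, ΣR_partial = 7.452 m·K/W.
T_interface = T_in − Q'·ΣR_partial = 280.57 K − (-2.358)(7.452) = 298.1 K

T = 298.1 K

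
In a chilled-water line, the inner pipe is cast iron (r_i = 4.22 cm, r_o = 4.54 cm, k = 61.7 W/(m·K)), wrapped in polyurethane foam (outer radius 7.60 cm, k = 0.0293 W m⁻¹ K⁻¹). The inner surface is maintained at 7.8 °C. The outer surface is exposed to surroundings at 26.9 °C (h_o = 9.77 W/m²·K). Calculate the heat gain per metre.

Series thermal resistances, inner to outer:
  R'_cast iron = ln(0.0454/0.0422)/(2πk) = 0.07309/(2π·61.7) = 1.885×10^-4 m·K/W
  R'_polyurethane foam = ln(0.0760/0.0454)/(2πk) = 0.5152/(2π·0.0293) = 2.799 m·K/W
  R'_conv,out = 1/(2πr h) = 1/(2π·0.0760·9.77) = 0.2143 m·K/W
ΣR = 1.885×10^-4 + 2.799 + 0.2143 = 3.013 m·K/W
Q' = ΔT/ΣR = (7.8 °C − 26.9 °C)/3.013 = -6.34 W/m
(Negative Q' ⇒ heat flows inward; heat gain = 6.34 W/m.)

Q' = 6.34 W/m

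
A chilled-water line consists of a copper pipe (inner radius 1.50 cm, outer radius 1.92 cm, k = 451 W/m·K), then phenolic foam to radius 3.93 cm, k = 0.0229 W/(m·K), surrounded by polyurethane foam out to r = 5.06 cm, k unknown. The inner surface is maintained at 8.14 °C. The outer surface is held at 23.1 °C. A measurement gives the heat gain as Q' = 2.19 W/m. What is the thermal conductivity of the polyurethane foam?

k = 0.0217 W/m·K

ΣR = ΔT/Q' = |8.14 − 23.1|/2.19 = 6.831 m·K/W
Known resistances:
  R'_copper = ln(0.0192/0.0150)/(2πk) = 0.2469/(2π·451) = 8.712×10^-5 m·K/W
  R'_phenolic foam = ln(0.0393/0.0192)/(2πk) = 0.7163/(2π·0.0229) = 4.978 m·K/W
R_polyurethane foam = ΣR − ΣR_known = 6.831 − 4.978 = 1.853 m·K/W
ln(r₂/r₁)/(2πk) = 1.853 ⇒ k = 0.2527/(2π·1.853) = 0.0217 W/m·K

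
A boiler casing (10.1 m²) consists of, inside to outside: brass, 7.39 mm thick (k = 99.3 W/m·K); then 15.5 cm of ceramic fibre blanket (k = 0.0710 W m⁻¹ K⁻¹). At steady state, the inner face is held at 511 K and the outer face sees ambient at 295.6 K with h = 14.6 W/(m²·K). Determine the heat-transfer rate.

Q = 966 W

Resistance network (inner→outer):
  R_brass = L/(kA) = 0.00739/(99.3·10.1) = 7.368×10^-6 K/W
  R_ceramic fibre blanket = L/(kA) = 0.155/(0.0710·10.1) = 0.2161 K/W
  R_conv,out = 1/(hA) = 1/(14.6·10.1) = 0.006782 K/W
ΣR = 7.368×10^-6 + 0.2161 + 0.006782 = 0.2229 K/W
Q = ΔT/ΣR = (511 K − 295.6 K)/0.2229 = 966 W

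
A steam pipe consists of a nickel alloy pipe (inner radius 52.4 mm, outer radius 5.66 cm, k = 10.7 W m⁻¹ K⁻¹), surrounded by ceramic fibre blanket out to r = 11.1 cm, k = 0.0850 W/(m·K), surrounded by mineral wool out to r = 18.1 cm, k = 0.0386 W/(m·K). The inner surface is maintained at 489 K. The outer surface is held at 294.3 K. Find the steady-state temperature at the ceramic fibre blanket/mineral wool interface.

T = 414 K

Treat each layer as a resistance in series:
  R'_nickel alloy = ln(0.0566/0.0524)/(2πk) = 0.07710/(2π·10.7) = 0.001147 m·K/W
  R'_ceramic fibre blanket = ln(0.111/0.0566)/(2πk) = 0.6735/(2π·0.0850) = 1.261 m·K/W
  R'_mineral wool = ln(0.181/0.111)/(2πk) = 0.4890/(2π·0.0386) = 2.016 m·K/W
ΣR = 0.001147 + 1.261 + 2.016 = 3.278 m·K/W
Q' = ΔT/ΣR = (489 K − 294.3 K)/3.278 = 59.40 W/m
From the inner boundary to the ceramic fibre blanket/mineral wool interface, ΣR_partial = 1.262 m·K/W.
T_interface = T_in − Q'·ΣR_partial = 489 K − (59.40)(1.262) = 414 K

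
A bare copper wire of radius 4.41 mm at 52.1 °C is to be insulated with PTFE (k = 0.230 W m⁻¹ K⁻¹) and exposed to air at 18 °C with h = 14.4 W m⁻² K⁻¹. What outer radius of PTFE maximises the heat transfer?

r_cr = 1.60 cm

For a cylinder, r_cr = k_ins/h = 0.230/14.4 = 0.0160 m = 1.60 cm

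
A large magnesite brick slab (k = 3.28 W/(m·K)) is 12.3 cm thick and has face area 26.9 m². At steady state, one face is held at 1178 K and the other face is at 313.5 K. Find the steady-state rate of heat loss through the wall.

Q = 620 kW

Q = kA·ΔT/L = 3.28 × 26.9 × |1178 K − 313.5 K| / 0.123 = 6.20×10^5 W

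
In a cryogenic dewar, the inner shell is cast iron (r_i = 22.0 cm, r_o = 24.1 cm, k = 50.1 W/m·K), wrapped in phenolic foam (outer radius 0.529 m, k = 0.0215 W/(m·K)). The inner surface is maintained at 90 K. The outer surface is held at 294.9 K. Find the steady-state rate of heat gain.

Resistance network (inner→outer):
  R_cast iron = (1/0.220 − 1/0.241)/(4πk) = 0.3961/(4π·50.1) = 6.291×10^-4 K/W
  R_phenolic foam = (1/0.241 − 1/0.529)/(4πk) = 2.259/(4π·0.0215) = 8.361 K/W
ΣR = 6.291×10^-4 + 8.361 = 8.362 K/W
Q = ΔT/ΣR = (90 K − 294.9 K)/8.362 = -24.5 W
(Negative Q ⇒ heat flows inward; heat gain = 24.5 W.)

Q = 24.5 W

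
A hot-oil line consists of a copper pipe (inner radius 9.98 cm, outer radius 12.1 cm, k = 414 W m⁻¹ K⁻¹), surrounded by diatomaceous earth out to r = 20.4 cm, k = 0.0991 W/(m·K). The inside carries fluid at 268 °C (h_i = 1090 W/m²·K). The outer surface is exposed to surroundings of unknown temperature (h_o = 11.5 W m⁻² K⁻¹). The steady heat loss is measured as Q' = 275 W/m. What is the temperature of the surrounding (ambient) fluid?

T_out = 18.2 °C

Series resistances:
  R'_conv,in = 1/(2πr h) = 1/(2π·0.0998·1090) = 0.001463 m·K/W
  R'_copper = ln(0.121/0.0998)/(2πk) = 0.1926/(2π·414) = 7.405×10^-5 m·K/W
  R'_diatomaceous earth = ln(0.204/0.121)/(2πk) = 0.5223/(2π·0.0991) = 0.8389 m·K/W
  R'_conv,out = 1/(2πr h) = 1/(2π·0.204·11.5) = 0.06784 m·K/W
ΣR = 0.9082 m·K/W
ΔT = Q'·ΣR = 275 × 0.9082 = 249.8 K
Heat flows outward, so T_out = T_in − ΔT = 268 − 249.8 = 18.2 °C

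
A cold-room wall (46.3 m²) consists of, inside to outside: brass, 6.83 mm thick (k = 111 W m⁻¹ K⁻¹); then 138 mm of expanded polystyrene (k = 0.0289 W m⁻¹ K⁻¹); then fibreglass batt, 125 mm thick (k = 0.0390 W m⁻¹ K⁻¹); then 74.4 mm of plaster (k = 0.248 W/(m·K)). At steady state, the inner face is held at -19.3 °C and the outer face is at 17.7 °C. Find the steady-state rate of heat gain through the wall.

Q = 207 W

Resistance network (inner→outer):
  R_brass = L/(kA) = 0.00683/(111·46.3) = 1.329×10^-6 K/W
  R_expanded polystyrene = L/(kA) = 0.138/(0.0289·46.3) = 0.1031 K/W
  R_fibreglass batt = L/(kA) = 0.125/(0.0390·46.3) = 0.06923 K/W
  R_plaster = L/(kA) = 0.0744/(0.248·46.3) = 0.006479 K/W
ΣR = 1.329×10^-6 + 0.1031 + 0.06923 + 0.006479 = 0.1788 K/W
Q = ΔT/ΣR = (-19.3 °C − 17.7 °C)/0.1788 = -207 W
(Negative Q ⇒ heat flows inward; heat gain = 207 W.)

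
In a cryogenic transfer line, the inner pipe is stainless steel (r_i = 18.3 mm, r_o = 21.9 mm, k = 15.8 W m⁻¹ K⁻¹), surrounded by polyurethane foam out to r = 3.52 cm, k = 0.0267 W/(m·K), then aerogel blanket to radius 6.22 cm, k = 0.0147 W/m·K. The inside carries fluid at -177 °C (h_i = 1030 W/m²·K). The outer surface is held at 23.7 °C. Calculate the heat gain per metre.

Q' = 22.3 W/m

Treat each layer as a resistance in series:
  R'_conv,in = 1/(2πr h) = 1/(2π·0.0183·1030) = 0.008444 m·K/W
  R'_stainless steel = ln(0.0219/0.0183)/(2πk) = 0.1796/(2π·15.8) = 0.001809 m·K/W
  R'_polyurethane foam = ln(0.0352/0.0219)/(2πk) = 0.4746/(2π·0.0267) = 2.829 m·K/W
  R'_aerogel blanket = ln(0.0622/0.0352)/(2πk) = 0.5693/(2π·0.0147) = 6.164 m·K/W
ΣR = 0.008444 + 0.001809 + 2.829 + 6.164 = 9.003 m·K/W
Q' = ΔT/ΣR = (-177 °C − 23.7 °C)/9.003 = -22.3 W/m
(Negative Q' ⇒ heat flows inward; heat gain = 22.3 W/m.)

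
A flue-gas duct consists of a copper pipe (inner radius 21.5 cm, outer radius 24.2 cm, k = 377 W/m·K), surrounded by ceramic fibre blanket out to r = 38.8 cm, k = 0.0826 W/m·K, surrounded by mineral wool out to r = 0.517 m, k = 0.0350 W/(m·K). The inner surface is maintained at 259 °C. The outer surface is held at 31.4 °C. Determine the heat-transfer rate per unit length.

Q' = 103 W/m

Series thermal resistances, inner to outer:
  R'_copper = ln(0.242/0.215)/(2πk) = 0.1183/(2π·377) = 4.994×10^-5 m·K/W
  R'_ceramic fibre blanket = ln(0.388/0.242)/(2πk) = 0.4721/(2π·0.0826) = 0.9096 m·K/W
  R'_mineral wool = ln(0.517/0.388)/(2πk) = 0.2870/(2π·0.0350) = 1.305 m·K/W
ΣR = 4.994×10^-5 + 0.9096 + 1.305 = 2.215 m·K/W
Q' = ΔT/ΣR = (259 °C − 31.4 °C)/2.215 = 103 W/m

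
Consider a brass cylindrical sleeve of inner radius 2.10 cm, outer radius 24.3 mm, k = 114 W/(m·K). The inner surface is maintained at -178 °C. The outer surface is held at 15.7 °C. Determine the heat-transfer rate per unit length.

Q' = 951 kW/m

Q' = 2πk·ΔT/ln(r₂/r₁) = 2π × 114 × 193.7 / ln(0.0243/0.0210) = 9.51×10^5 W/m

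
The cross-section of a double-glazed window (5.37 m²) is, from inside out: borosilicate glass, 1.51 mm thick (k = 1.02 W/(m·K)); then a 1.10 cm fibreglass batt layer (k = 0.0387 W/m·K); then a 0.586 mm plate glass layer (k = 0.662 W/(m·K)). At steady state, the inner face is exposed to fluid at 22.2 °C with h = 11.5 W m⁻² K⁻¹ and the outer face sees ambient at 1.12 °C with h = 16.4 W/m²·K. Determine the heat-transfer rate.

Q = 261 W

Series thermal resistances, inner to outer:
  R_conv,in = 1/(hA) = 1/(11.5·5.37) = 0.01619 K/W
  R_borosilicate glass = L/(kA) = 0.00151/(1.02·5.37) = 2.757×10^-4 K/W
  R_fibreglass batt = L/(kA) = 0.0110/(0.0387·5.37) = 0.05293 K/W
  R_plate glass = L/(kA) = 5.86×10^-4/(0.662·5.37) = 1.648×10^-4 K/W
  R_conv,out = 1/(hA) = 1/(16.4·5.37) = 0.01135 K/W
ΣR = 0.01619 + 2.757×10^-4 + 0.05293 + 1.648×10^-4 + 0.01135 = 0.08091 K/W
Q = ΔT/ΣR = (22.2 °C − 1.12 °C)/0.08091 = 261 W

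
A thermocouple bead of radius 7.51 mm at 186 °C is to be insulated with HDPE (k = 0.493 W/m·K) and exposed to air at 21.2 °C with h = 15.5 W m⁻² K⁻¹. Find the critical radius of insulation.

r_cr = 6.36 cm

For a sphere, r_cr = 2k_ins/h = 2·0.493/15.5 = 0.0636 m = 6.36 cm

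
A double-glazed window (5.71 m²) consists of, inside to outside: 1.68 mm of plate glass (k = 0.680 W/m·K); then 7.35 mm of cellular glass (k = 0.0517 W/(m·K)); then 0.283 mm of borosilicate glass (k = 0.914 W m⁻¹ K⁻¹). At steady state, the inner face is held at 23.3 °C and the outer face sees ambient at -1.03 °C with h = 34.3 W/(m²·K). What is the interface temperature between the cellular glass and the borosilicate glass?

Series thermal resistances, inner to outer:
  R_plate glass = L/(kA) = 0.00168/(0.680·5.71) = 4.327×10^-4 K/W
  R_cellular glass = L/(kA) = 0.00735/(0.0517·5.71) = 0.02490 K/W
  R_borosilicate glass = L/(kA) = 2.83×10^-4/(0.914·5.71) = 5.423×10^-5 K/W
  R_conv,out = 1/(hA) = 1/(34.3·5.71) = 0.005106 K/W
ΣR = 4.327×10^-4 + 0.02490 + 5.423×10^-5 + 0.005106 = 0.03049 K/W
Q = ΔT/ΣR = (23.3 °C − -1.03 °C)/0.03049 = 798.0 W
From the inner boundary to the cellular glass/borosilicate glass interface, ΣR_partial = 0.02533 K/W.
T_interface = T_in − Q·ΣR_partial = 23.3 °C − (798.0)(0.02533) = 3.09 °C

T = 3.09 °C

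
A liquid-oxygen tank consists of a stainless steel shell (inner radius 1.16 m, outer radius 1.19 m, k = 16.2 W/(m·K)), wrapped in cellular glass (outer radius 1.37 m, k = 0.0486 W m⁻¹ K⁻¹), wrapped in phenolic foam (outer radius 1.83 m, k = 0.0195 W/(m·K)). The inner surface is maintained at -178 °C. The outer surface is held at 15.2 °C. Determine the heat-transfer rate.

Q = 208 W

Resistance network (inner→outer):
  R_stainless steel = (1/1.16 − 1/1.19)/(4πk) = 0.02173/(4π·16.2) = 1.068×10^-4 K/W
  R_cellular glass = (1/1.19 − 1/1.37)/(4πk) = 0.1104/(4π·0.0486) = 0.1808 K/W
  R_phenolic foam = (1/1.37 − 1/1.83)/(4πk) = 0.1835/(4π·0.0195) = 0.7488 K/W
ΣR = 1.068×10^-4 + 0.1808 + 0.7488 = 0.9297 K/W
Q = ΔT/ΣR = (-178 °C − 15.2 °C)/0.9297 = -208 W
(Negative Q ⇒ heat flows inward; heat gain = 208 W.)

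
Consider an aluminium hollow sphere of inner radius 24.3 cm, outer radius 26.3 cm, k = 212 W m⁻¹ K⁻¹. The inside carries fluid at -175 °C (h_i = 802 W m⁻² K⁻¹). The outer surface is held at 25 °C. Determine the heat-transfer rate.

Q = 1.11×10^5 W

Treat each layer as a resistance in series:
  R_conv,in = 1/(4πr²h) = 1/(4π·0.243²·802) = 0.001680 K/W
  R_aluminium = (1/0.243 − 1/0.263)/(4πk) = 0.3129/(4π·212) = 1.175×10^-4 K/W
ΣR = 0.001680 + 1.175×10^-4 = 0.001798 K/W
Q = ΔT/ΣR = (-175 °C − 25 °C)/0.001798 = -1.11×10^5 W
(Negative Q ⇒ heat flows inward; heat gain = 1.11×10^5 W.)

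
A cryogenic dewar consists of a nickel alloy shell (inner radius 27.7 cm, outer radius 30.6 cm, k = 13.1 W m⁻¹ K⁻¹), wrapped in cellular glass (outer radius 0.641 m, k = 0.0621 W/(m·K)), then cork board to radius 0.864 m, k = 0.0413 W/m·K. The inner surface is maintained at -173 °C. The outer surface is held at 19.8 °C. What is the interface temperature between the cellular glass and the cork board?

Series thermal resistances, inner to outer:
  R_nickel alloy = (1/0.277 − 1/0.306)/(4πk) = 0.3421/(4π·13.1) = 0.002078 K/W
  R_cellular glass = (1/0.306 − 1/0.641)/(4πk) = 1.708/(4π·0.0621) = 2.189 K/W
  R_cork board = (1/0.641 − 1/0.864)/(4πk) = 0.4027/(4π·0.0413) = 0.7758 K/W
ΣR = 0.002078 + 2.189 + 0.7758 = 2.967 K/W
Q = ΔT/ΣR = (-173 °C − 19.8 °C)/2.967 = -64.98 W
From the inner boundary to the cellular glass/cork board interface, ΣR_partial = 2.191 K/W.
T_interface = T_in − Q·ΣR_partial = -173 °C − (-64.98)(2.191) = -30.6 °C

T = -30.6 °C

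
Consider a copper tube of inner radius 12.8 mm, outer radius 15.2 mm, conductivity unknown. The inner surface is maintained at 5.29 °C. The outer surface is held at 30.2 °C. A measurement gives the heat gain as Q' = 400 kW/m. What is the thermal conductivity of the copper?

ΣR = ΔT/Q' = |5.29 − 30.2|/4.00×10^5 = 6.227×10^-5 m·K/W
ln(r₂/r₁)/(2πk) = 6.227×10^-5 ⇒ k = 0.1719/(2π·6.227×10^-5) = 439 W/m·K

k = 439 W/m·K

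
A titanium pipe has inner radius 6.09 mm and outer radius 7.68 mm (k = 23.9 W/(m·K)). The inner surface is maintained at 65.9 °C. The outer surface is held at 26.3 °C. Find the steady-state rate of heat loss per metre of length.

Q' = 2πk·ΔT/ln(r₂/r₁) = 2π × 23.9 × 39.6 / ln(0.00768/0.00609) = 25600 W/m

Q' = 25.6 kW/m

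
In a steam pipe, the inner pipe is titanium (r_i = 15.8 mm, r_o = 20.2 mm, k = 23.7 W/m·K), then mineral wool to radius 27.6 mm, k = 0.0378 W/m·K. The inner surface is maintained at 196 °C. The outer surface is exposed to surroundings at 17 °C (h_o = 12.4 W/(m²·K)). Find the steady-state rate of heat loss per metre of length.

Q' = 101 W/m

Resistance network (inner→outer):
  R'_titanium = ln(0.0202/0.0158)/(2πk) = 0.2457/(2π·23.7) = 0.001650 m·K/W
  R'_mineral wool = ln(0.0276/0.0202)/(2πk) = 0.3121/(2π·0.0378) = 1.314 m·K/W
  R'_conv,out = 1/(2πr h) = 1/(2π·0.0276·12.4) = 0.4650 m·K/W
ΣR = 0.001650 + 1.314 + 0.4650 = 1.781 m·K/W
Q' = ΔT/ΣR = (196 °C − 17 °C)/1.781 = 101 W/m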